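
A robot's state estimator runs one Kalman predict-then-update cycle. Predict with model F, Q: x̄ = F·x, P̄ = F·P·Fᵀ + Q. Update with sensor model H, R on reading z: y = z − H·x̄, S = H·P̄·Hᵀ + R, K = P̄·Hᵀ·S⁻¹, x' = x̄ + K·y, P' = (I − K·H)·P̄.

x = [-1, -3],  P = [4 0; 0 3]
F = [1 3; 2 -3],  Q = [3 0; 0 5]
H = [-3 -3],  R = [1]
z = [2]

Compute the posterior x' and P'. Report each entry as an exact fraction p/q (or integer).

x' = [-3655/397, 3388/397]
P' = [11473/397 -11458/397; -11458/397 11487/397]

x̄ = F·x = [-10, 7]
P̄ = F·P·Fᵀ + Q = [34 -19; -19 48]
y = z − H·x̄ = [-7]
S = H·P̄·Hᵀ + R = [397]
K = P̄·Hᵀ·S⁻¹ = [-45/397; -87/397]
x' = x̄ + K·y = [-3655/397, 3388/397]
P' = (I − K·H)·P̄ = [11473/397 -11458/397; -11458/397 11487/397]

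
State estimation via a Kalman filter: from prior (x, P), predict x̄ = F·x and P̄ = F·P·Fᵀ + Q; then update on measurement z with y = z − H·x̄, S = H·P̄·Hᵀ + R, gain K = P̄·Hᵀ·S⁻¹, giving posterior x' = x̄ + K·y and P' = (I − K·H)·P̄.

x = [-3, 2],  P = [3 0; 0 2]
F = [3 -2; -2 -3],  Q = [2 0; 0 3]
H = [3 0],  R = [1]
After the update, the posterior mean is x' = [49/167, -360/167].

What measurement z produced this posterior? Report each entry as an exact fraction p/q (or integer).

x̄ = F·x = [-13, 0]
P̄ = F·P·Fᵀ + Q = [37 -6; -6 33]
S = H·P̄·Hᵀ + R = [334]
K = P̄·Hᵀ·S⁻¹ = [111/334; -9/167]
x' − x̄ = [2220/167, -360/167] = K·y
y = (KᵀK)⁻¹·Kᵀ·(x' − x̄) = [40]
z = y + H·x̄ = [40] + [-39] = [1]

z = [1]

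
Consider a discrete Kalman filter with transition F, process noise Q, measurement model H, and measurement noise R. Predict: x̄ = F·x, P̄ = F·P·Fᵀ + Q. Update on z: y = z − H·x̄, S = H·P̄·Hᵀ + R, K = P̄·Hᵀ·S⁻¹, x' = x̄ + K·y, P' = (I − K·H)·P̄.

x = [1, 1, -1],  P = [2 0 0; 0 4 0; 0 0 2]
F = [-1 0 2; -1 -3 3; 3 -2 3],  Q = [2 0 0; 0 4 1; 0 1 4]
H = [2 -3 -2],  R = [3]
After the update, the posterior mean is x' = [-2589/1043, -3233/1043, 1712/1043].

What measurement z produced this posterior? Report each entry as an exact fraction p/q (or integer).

z = [1]

x̄ = F·x = [-3, -7, -2]
P̄ = F·P·Fᵀ + Q = [12 14 6; 14 60 37; 6 37 56]
S = H·P̄·Hᵀ + R = [1043]
K = P̄·Hᵀ·S⁻¹ = [-30/1043; -226/1043; -211/1043]
x' − x̄ = [540/1043, 4068/1043, 3798/1043] = K·y
y = (KᵀK)⁻¹·Kᵀ·(x' − x̄) = [-18]
z = y + H·x̄ = [-18] + [19] = [1]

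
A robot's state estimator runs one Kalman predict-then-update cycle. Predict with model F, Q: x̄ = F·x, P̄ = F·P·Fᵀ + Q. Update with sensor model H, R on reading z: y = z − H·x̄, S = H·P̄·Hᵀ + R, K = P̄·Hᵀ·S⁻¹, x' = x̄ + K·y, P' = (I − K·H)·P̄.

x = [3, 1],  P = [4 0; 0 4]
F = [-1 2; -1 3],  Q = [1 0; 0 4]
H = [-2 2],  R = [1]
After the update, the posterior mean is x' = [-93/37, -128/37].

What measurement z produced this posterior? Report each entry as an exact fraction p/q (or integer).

x̄ = F·x = [-1, 0]
P̄ = F·P·Fᵀ + Q = [21 28; 28 44]
S = H·P̄·Hᵀ + R = [37]
K = P̄·Hᵀ·S⁻¹ = [14/37; 32/37]
x' − x̄ = [-56/37, -128/37] = K·y
y = (KᵀK)⁻¹·Kᵀ·(x' − x̄) = [-4]
z = y + H·x̄ = [-4] + [2] = [-2]

z = [-2]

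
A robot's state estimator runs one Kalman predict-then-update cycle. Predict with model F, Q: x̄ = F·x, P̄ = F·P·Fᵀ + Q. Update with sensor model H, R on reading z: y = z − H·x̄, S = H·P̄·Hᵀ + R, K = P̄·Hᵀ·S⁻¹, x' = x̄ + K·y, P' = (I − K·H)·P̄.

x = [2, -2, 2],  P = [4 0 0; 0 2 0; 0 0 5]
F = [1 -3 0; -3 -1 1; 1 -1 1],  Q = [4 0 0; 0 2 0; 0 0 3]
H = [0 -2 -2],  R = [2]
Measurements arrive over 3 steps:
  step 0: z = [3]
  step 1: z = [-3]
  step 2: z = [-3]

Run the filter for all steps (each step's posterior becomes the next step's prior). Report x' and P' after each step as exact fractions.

step 0: x' = [68/9, -58/9, 5], P' = [2542/99 -914/99 102/11; -914/99 1255/99 -135/11; 102/11 -135/11 136/11]
step 1: x' = [744518/31385, -485449/31385, 533148/31385], P' = [4984767/31385 -3792566/31385 3800482/31385; -3792566/31385 3112083/31385 -3101471/31385; 3800482/31385 -3101471/31385 3106502/31385]
step 2: x' = [639334417/18106819, -511589417/18106819, 539250726/18106819], P' = [7397697310/18106819 -5724494655/18106819 5744237145/18106819; -5724494655/18106819 4560487240/18106819 -4566417198/18106819; 5744237145/18106819 -4566417198/18106819 4581384873/18106819]

step 0: x̄ = F·x = [8, -2, 6]
step 0: P̄ = F·P·Fᵀ + Q = [26 -6 10; -6 45 -5; 10 -5 14]
step 0: y = z − H·x̄ = [11]
step 0: S = H·P̄·Hᵀ + R = [198]
step 0: K = P̄·Hᵀ·S⁻¹ = [-4/99; -40/99; -1/11]
step 0: x' = x̄ + K·y = [68/9, -58/9, 5]
step 0: P' = (I − K·H)·P̄ = [2542/99 -914/99 102/11; -914/99 1255/99 -135/11; 102/11 -135/11 136/11]
step 1: x̄ = F·x = [242/9, -101/9, 19]
step 1: P̄ = F·P·Fᵀ + Q = [19717/99 -6610/99 1614/11; -6610/99 16993/99 -709/11; 1614/11 -709/11 1268/11]
step 1: y = z − H·x̄ = [113/9]
step 1: S = H·P̄·Hᵀ + R = [62770/99]
step 1: K = P̄·Hᵀ·S⁻¹ = [-7916/31385; -10612/31385; -5031/31385]
step 1: x' = x̄ + K·y = [744518/31385, -485449/31385, 533148/31385]
step 1: P' = (I − K·H)·P̄ = [4984767/31385 -3792566/31385 3800482/31385; -3792566/31385 3112083/31385 -3101471/31385; 3800482/31385 -3101471/31385 3106502/31385]
step 2: x̄ = F·x = [440173/6277, -1214957/31385, 352623/6277]
step 2: P̄ = F·P·Fᵀ + Q = [11174890/6277 -4570737/6277 8519235/6277; -4570737/6277 11788912/31385 -3543774/6277; 8519235/6277 -3543774/6277 6537309/6277]
step 2: y = z − H·x̄ = [1002161/31385]
step 2: S = H·P̄·Hᵀ + R = [36213638/31385]
step 2: K = P̄·Hᵀ·S⁻¹ = [-19742490/18106819; 5929958/18106819; -14967675/18106819]
step 2: x' = x̄ + K·y = [639334417/18106819, -511589417/18106819, 539250726/18106819]
step 2: P' = (I − K·H)·P̄ = [7397697310/18106819 -5724494655/18106819 5744237145/18106819; -5724494655/18106819 4560487240/18106819 -4566417198/18106819; 5744237145/18106819 -4566417198/18106819 4581384873/18106819]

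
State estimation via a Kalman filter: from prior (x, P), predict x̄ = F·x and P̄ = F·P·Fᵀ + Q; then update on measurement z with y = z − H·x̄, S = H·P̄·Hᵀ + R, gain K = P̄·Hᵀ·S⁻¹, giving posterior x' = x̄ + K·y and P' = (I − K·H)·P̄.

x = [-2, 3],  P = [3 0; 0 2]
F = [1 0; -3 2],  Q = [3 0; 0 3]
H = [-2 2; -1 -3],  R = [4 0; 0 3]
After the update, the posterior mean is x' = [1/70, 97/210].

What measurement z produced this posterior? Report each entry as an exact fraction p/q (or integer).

z = [1, -1]

x̄ = F·x = [-2, 12]
P̄ = F·P·Fᵀ + Q = [6 -9; -9 38]
S = H·P̄·Hᵀ + R = [252 -252; -252 297]
K = P̄·Hᵀ·S⁻¹ = [-67/210 -1/5; 9/70 -11/45]
x' − x̄ = [141/70, -2423/210] = K·y
y = (KᵀK)⁻¹·Kᵀ·(x' − x̄) = [-27, 33]
z = y + H·x̄ = [-27, 33] + [28, -34] = [1, -1]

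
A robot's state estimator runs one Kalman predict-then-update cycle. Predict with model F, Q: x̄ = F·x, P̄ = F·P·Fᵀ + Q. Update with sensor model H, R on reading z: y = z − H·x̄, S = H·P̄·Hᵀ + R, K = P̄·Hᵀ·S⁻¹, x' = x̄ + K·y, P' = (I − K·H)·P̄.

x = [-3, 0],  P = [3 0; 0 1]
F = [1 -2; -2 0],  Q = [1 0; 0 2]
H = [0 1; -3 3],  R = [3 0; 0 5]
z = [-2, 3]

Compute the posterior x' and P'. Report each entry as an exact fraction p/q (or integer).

x̄ = F·x = [-3, 6]
P̄ = F·P·Fᵀ + Q = [8 -6; -6 14]
y = z − H·x̄ = [-8, -24]
S = H·P̄·Hᵀ + R = [17 60; 60 311]
K = P̄·Hᵀ·S⁻¹ = [654/1687 -354/1687; 754/1687 180/1687]
x' = x̄ + K·y = [-1797/1687, -230/1687]
P' = (I − K·H)·P̄ = [2552/1687 1962/1687; 1962/1687 2262/1687]

x' = [-1797/1687, -230/1687]
P' = [2552/1687 1962/1687; 1962/1687 2262/1687]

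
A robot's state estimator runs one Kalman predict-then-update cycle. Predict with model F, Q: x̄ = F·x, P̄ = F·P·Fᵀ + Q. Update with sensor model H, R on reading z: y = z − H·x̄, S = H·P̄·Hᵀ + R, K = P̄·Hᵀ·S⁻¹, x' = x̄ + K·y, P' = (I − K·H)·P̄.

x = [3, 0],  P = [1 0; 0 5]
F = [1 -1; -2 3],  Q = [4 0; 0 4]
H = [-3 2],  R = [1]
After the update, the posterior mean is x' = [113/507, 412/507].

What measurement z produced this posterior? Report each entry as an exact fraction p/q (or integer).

z = [1]

x̄ = F·x = [3, -6]
P̄ = F·P·Fᵀ + Q = [10 -17; -17 53]
S = H·P̄·Hᵀ + R = [507]
K = P̄·Hᵀ·S⁻¹ = [-64/507; 157/507]
x' − x̄ = [-1408/507, 3454/507] = K·y
y = (KᵀK)⁻¹·Kᵀ·(x' − x̄) = [22]
z = y + H·x̄ = [22] + [-21] = [1]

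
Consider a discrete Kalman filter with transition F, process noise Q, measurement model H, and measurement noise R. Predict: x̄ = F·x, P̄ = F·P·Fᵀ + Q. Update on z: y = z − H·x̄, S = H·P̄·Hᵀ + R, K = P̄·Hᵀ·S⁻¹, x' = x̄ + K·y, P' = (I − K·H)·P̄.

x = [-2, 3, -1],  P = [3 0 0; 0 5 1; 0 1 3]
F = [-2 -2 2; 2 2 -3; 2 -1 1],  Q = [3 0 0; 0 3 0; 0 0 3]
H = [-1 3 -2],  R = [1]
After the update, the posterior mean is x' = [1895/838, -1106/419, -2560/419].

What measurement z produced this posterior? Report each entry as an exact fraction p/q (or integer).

z = [2]

x̄ = F·x = [-4, 5, -8]
P̄ = F·P·Fᵀ + Q = [39 -40 0; -40 50 -2; 0 -2 21]
S = H·P̄·Hᵀ + R = [838]
K = P̄·Hᵀ·S⁻¹ = [-159/838; 97/419; -24/419]
x' − x̄ = [5247/838, -3201/419, 792/419] = K·y
y = (KᵀK)⁻¹·Kᵀ·(x' − x̄) = [-33]
z = y + H·x̄ = [-33] + [35] = [2]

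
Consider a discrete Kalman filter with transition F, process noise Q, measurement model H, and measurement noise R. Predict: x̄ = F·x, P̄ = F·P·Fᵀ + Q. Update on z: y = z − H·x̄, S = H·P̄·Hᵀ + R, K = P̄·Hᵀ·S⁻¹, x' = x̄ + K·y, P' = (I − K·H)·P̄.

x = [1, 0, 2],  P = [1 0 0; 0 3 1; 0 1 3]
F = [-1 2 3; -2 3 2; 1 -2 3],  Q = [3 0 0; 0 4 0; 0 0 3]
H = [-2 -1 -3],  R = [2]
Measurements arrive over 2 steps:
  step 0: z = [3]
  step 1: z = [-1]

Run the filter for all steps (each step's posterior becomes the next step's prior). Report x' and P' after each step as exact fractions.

step 0: x' = [-1279/475, -422/95, 1093/475], P' = [11041/950 1394/95 -5936/475; 1394/95 543/19 -1823/95; -5936/475 -1823/95 7037/475]
step 1: x' = [-8493283/3904275, -4070808/1301425, 2211491/780855], P' = [87401773/3904275 43330573/1301425 -20278361/780855; 43330573/1301425 78653469/1301425 -11021981/260285; -20278361/780855 -11021981/260285 4937557/156171]

step 0: x̄ = F·x = [5, 2, 7]
step 0: P̄ = F·P·Fᵀ + Q = [55 51 14; 51 59 3; 14 3 31]
step 0: y = z − H·x̄ = [36]
step 0: S = H·P̄·Hᵀ + R = [950]
step 0: K = P̄·Hᵀ·S⁻¹ = [-203/950; -17/95; -62/475]
step 0: x' = x̄ + K·y = [-1279/475, -422/95, 1093/475]
step 0: P' = (I − K·H)·P̄ = [11041/950 1394/95 -5936/475; 1394/95 543/19 -1823/95; -5936/475 -1823/95 7037/475]
step 1: x̄ = F·x = [338/475, -1586/475, 1244/95]
step 1: P̄ = F·P·Fᵀ + Q = [45869/950 14916/475 12557/190; 14916/475 28773/475 -4662/95; 12557/190 -4662/95 13637/38]
step 1: y = z − H·x̄ = [691/19]
step 1: S = H·P̄·Hᵀ + R = [156171/38]
step 1: K = P̄·Hᵀ·S⁻¹ = [-12397/156171; 302/52057; -44069/156171]
step 1: x' = x̄ + K·y = [-8493283/3904275, -4070808/1301425, 2211491/780855]
step 1: P' = (I − K·H)·P̄ = [87401773/3904275 43330573/1301425 -20278361/780855; 43330573/1301425 78653469/1301425 -11021981/260285; -20278361/780855 -11021981/260285 4937557/156171]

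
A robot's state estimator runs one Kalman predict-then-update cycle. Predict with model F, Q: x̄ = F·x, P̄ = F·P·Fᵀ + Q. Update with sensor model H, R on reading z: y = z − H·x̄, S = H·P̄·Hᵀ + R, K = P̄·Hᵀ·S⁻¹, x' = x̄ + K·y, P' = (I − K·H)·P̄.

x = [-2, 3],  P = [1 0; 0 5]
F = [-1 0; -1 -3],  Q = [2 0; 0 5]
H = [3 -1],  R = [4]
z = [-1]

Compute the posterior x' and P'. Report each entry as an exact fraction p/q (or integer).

x̄ = F·x = [2, -7]
P̄ = F·P·Fᵀ + Q = [3 1; 1 51]
y = z − H·x̄ = [-14]
S = H·P̄·Hᵀ + R = [76]
K = P̄·Hᵀ·S⁻¹ = [2/19; -12/19]
x' = x̄ + K·y = [10/19, 35/19]
P' = (I − K·H)·P̄ = [41/19 115/19; 115/19 393/19]

x' = [10/19, 35/19]
P' = [41/19 115/19; 115/19 393/19]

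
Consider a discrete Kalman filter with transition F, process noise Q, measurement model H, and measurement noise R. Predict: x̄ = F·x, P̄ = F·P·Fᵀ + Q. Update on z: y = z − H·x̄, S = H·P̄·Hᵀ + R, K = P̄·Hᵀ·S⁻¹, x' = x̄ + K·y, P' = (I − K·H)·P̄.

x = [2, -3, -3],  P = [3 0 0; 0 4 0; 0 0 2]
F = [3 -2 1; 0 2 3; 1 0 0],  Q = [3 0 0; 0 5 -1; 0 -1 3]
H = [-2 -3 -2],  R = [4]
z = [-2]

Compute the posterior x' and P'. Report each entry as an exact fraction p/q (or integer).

x' = [957/73, -5290/511, 1697/511]
P' = [2496/73 -1870/73 333/73; -1870/73 10904/511 -3076/511; 333/73 -3076/511 2337/511]

x̄ = F·x = [9, -15, 2]
P̄ = F·P·Fᵀ + Q = [48 -10 9; -10 39 -1; 9 -1 6]
y = z − H·x̄ = [-25]
S = H·P̄·Hᵀ + R = [511]
K = P̄·Hᵀ·S⁻¹ = [-12/73; -95/511; -27/511]
x' = x̄ + K·y = [957/73, -5290/511, 1697/511]
P' = (I − K·H)·P̄ = [2496/73 -1870/73 333/73; -1870/73 10904/511 -3076/511; 333/73 -3076/511 2337/511]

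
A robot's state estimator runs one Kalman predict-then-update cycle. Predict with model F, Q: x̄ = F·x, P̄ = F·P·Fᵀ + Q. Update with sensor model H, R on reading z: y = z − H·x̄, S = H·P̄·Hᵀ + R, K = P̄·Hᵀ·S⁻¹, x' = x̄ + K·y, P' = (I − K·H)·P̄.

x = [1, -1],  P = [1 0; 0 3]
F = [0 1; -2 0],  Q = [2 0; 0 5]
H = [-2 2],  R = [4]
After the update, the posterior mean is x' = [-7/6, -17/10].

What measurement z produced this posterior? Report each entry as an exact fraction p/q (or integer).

x̄ = F·x = [-1, -2]
P̄ = F·P·Fᵀ + Q = [5 0; 0 9]
S = H·P̄·Hᵀ + R = [60]
K = P̄·Hᵀ·S⁻¹ = [-1/6; 3/10]
x' − x̄ = [-1/6, 3/10] = K·y
y = (KᵀK)⁻¹·Kᵀ·(x' − x̄) = [1]
z = y + H·x̄ = [1] + [-2] = [-1]

z = [-1]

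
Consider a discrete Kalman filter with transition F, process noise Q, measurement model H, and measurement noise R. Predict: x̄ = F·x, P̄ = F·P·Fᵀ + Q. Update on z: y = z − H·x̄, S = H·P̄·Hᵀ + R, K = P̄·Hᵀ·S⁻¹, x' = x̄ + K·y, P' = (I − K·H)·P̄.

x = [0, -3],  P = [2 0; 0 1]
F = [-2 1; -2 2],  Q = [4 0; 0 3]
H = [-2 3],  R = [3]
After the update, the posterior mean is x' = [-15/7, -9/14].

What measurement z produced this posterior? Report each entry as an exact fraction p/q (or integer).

z = [3]

x̄ = F·x = [-3, -6]
P̄ = F·P·Fᵀ + Q = [13 10; 10 15]
S = H·P̄·Hᵀ + R = [70]
K = P̄·Hᵀ·S⁻¹ = [2/35; 5/14]
x' − x̄ = [6/7, 75/14] = K·y
y = (KᵀK)⁻¹·Kᵀ·(x' − x̄) = [15]
z = y + H·x̄ = [15] + [-12] = [3]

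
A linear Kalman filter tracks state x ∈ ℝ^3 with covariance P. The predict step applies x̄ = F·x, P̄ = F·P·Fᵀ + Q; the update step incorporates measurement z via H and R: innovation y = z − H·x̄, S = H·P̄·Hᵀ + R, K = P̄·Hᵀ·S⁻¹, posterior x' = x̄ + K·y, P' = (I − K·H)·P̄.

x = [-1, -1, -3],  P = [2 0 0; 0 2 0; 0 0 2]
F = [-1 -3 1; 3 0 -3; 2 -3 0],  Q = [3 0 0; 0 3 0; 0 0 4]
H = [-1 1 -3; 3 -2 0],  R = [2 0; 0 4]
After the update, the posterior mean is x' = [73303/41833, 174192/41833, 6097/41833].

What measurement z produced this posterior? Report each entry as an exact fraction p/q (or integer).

z = [2, -3]

x̄ = F·x = [1, 6, 1]
P̄ = F·P·Fᵀ + Q = [25 -12 14; -12 39 12; 14 12 30]
S = H·P̄·Hᵀ + R = [372 -267; -267 529]
K = P̄·Hᵀ·S⁻¹ = [-15358/125499 5245/41833; -7501/41833 -12801/41833; -43862/125499 -5956/41833]
x' − x̄ = [31470/41833, -76806/41833, -35736/41833] = K·y
y = (KᵀK)⁻¹·Kᵀ·(x' − x̄) = [0, 6]
z = y + H·x̄ = [0, 6] + [2, -9] = [2, -3]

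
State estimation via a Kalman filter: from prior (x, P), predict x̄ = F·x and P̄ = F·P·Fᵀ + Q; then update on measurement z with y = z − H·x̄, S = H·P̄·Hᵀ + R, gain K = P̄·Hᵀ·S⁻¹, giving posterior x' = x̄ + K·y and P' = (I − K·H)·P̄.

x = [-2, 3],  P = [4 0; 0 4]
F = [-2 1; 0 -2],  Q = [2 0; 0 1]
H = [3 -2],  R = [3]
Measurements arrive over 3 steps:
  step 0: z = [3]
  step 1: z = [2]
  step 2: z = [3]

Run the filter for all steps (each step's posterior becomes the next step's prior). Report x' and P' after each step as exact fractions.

step 0: x' = [19/73, -90/73], P' = [1306/365 1836/365; 1836/365 2841/365]
step 1: x' = [-29783/20563, -61900/20563], P' = [160589/41126 119670/20563; 119670/20563 193359/20563]
step 2: x' = [402441/2826988, -790596/706747], P' = [10476033/2826988 3910878/706747; 3910878/706747 6358359/706747]

step 0: x̄ = F·x = [7, -6]
step 0: P̄ = F·P·Fᵀ + Q = [22 -8; -8 17]
step 0: y = z − H·x̄ = [-30]
step 0: S = H·P̄·Hᵀ + R = [365]
step 0: K = P̄·Hᵀ·S⁻¹ = [82/365; -58/365]
step 0: x' = x̄ + K·y = [19/73, -90/73]
step 0: P' = (I − K·H)·P̄ = [1306/365 1836/365; 1836/365 2841/365]
step 1: x̄ = F·x = [-128/73, 180/73]
step 1: P̄ = F·P·Fᵀ + Q = [1451/365 1662/365; 1662/365 11729/365]
step 1: y = z − H·x̄ = [890/73]
step 1: S = H·P̄·Hᵀ + R = [41126/365]
step 1: K = P̄·Hᵀ·S⁻¹ = [1029/41126; -9236/20563]
step 1: x' = x̄ + K·y = [-29783/20563, -61900/20563]
step 1: P' = (I − K·H)·P̄ = [160589/41126 119670/20563; 119670/20563 193359/20563]
step 2: x̄ = F·x = [-2334/20563, 123800/20563]
step 2: P̄ = F·P·Fᵀ + Q = [76983/20563 91962/20563; 91962/20563 793999/20563]
step 2: y = z − H·x̄ = [316291/20563]
step 2: S = H·P̄·Hᵀ + R = [2826988/20563]
step 2: K = P̄·Hᵀ·S⁻¹ = [47025/2826988; -328028/706747]
step 2: x' = x̄ + K·y = [402441/2826988, -790596/706747]
step 2: P' = (I − K·H)·P̄ = [10476033/2826988 3910878/706747; 3910878/706747 6358359/706747]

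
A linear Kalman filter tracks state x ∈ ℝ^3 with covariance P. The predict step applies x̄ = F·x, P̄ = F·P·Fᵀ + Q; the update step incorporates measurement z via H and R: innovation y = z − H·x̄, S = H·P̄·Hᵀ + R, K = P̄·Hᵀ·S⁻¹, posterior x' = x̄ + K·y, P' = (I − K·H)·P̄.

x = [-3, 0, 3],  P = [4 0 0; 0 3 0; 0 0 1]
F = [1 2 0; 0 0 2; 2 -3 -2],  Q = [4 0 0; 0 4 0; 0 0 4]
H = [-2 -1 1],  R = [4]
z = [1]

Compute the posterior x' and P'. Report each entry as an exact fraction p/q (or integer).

x̄ = F·x = [-3, 6, -12]
P̄ = F·P·Fᵀ + Q = [20 0 -10; 0 8 -4; -10 -4 51]
y = z − H·x̄ = [13]
S = H·P̄·Hᵀ + R = [191]
K = P̄·Hᵀ·S⁻¹ = [-50/191; -12/191; 75/191]
x' = x̄ + K·y = [-1223/191, 990/191, -1317/191]
P' = (I − K·H)·P̄ = [1320/191 -600/191 1840/191; -600/191 1384/191 136/191; 1840/191 136/191 4116/191]

x' = [-1223/191, 990/191, -1317/191]
P' = [1320/191 -600/191 1840/191; -600/191 1384/191 136/191; 1840/191 136/191 4116/191]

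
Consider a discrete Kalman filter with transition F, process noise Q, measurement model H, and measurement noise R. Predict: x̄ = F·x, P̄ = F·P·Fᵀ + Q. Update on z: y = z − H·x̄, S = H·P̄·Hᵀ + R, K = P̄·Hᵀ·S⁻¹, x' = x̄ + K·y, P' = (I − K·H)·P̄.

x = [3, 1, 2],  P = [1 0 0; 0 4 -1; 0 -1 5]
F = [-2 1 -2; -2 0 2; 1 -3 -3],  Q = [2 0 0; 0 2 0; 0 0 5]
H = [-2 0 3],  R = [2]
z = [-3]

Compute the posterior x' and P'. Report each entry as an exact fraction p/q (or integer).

x̄ = F·x = [-9, -2, -6]
P̄ = F·P·Fᵀ + Q = [34 -18 13; -18 26 -26; 13 -26 69]
y = z − H·x̄ = [-3]
S = H·P̄·Hᵀ + R = [603]
K = P̄·Hᵀ·S⁻¹ = [-29/603; -14/201; 181/603]
x' = x̄ + K·y = [-1780/201, -120/67, -1387/201]
P' = (I − K·H)·P̄ = [19661/603 -4024/201 13088/603; -4024/201 1546/67 -2692/201; 13088/603 -2692/201 8846/603]

x' = [-1780/201, -120/67, -1387/201]
P' = [19661/603 -4024/201 13088/603; -4024/201 1546/67 -2692/201; 13088/603 -2692/201 8846/603]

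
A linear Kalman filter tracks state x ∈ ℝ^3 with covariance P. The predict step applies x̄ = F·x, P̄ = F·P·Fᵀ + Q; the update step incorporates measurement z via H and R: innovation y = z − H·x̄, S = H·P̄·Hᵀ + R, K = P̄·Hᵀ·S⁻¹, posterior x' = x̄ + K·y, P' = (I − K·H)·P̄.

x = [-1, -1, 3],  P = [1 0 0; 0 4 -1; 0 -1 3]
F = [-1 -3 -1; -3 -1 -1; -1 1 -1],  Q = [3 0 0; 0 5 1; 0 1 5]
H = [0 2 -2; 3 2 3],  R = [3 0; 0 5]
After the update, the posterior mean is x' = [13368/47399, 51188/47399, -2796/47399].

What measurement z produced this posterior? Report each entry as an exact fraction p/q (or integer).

z = [2, 3]

x̄ = F·x = [1, 1, -3]
P̄ = F·P·Fᵀ + Q = [37 14 -10; 14 19 3; -10 3 15]
S = H·P̄·Hᵀ + R = [115 136; 136 573]
K = P̄·Hᵀ·S⁻¹ = [12680/47399 6007/47399; 6232/47399 5883/47399; -16608/47399 5679/47399]
x' − x̄ = [-34031/47399, 3789/47399, 139401/47399] = K·y
y = (KᵀK)⁻¹·Kᵀ·(x' − x̄) = [-6, 7]
z = y + H·x̄ = [-6, 7] + [8, -4] = [2, 3]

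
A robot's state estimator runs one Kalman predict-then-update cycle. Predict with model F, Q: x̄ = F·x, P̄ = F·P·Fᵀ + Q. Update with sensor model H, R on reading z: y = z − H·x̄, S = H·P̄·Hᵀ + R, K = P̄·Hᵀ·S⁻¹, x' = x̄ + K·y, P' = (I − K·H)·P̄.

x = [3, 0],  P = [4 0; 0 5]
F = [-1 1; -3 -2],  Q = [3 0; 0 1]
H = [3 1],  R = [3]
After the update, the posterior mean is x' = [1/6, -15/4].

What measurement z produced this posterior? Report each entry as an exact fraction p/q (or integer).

x̄ = F·x = [-3, -9]
P̄ = F·P·Fᵀ + Q = [12 2; 2 57]
S = H·P̄·Hᵀ + R = [180]
K = P̄·Hᵀ·S⁻¹ = [19/90; 7/20]
x' − x̄ = [19/6, 21/4] = K·y
y = (KᵀK)⁻¹·Kᵀ·(x' − x̄) = [15]
z = y + H·x̄ = [15] + [-18] = [-3]

z = [-3]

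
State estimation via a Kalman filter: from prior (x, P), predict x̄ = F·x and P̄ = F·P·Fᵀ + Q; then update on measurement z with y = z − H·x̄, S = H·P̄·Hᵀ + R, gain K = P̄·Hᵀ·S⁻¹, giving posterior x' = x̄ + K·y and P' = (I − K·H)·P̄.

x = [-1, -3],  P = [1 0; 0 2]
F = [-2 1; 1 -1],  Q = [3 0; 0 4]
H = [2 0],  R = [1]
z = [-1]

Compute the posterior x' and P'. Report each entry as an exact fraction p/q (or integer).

x̄ = F·x = [-1, 2]
P̄ = F·P·Fᵀ + Q = [9 -4; -4 7]
y = z − H·x̄ = [1]
S = H·P̄·Hᵀ + R = [37]
K = P̄·Hᵀ·S⁻¹ = [18/37; -8/37]
x' = x̄ + K·y = [-19/37, 66/37]
P' = (I − K·H)·P̄ = [9/37 -4/37; -4/37 195/37]

x' = [-19/37, 66/37]
P' = [9/37 -4/37; -4/37 195/37]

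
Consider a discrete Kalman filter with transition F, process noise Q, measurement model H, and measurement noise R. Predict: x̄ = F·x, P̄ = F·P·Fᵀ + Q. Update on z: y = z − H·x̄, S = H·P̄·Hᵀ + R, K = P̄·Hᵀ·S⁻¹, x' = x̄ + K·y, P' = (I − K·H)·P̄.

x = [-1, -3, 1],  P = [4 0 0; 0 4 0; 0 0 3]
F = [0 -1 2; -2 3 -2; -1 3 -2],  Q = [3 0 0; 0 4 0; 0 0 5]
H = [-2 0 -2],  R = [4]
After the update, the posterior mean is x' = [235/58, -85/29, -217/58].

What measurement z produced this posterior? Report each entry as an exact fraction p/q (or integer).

x̄ = F·x = [5, -9, -10]
P̄ = F·P·Fᵀ + Q = [19 -24 -24; -24 68 56; -24 56 57]
S = H·P̄·Hᵀ + R = [116]
K = P̄·Hᵀ·S⁻¹ = [5/58; -16/29; -33/58]
x' − x̄ = [-55/58, 176/29, 363/58] = K·y
y = (KᵀK)⁻¹·Kᵀ·(x' − x̄) = [-11]
z = y + H·x̄ = [-11] + [10] = [-1]

z = [-1]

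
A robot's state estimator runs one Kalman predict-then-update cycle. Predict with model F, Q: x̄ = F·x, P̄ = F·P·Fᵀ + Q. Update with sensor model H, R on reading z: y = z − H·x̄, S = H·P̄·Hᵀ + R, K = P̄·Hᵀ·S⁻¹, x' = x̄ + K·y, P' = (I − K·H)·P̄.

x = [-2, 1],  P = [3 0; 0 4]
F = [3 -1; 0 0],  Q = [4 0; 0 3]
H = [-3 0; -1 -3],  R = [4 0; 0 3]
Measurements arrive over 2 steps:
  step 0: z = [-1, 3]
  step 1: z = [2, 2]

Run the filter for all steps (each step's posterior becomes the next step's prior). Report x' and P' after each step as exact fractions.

step 0: x' = [189/971, -4653/4855], P' = [420/971 -126/971; -126/971 3291/9710]
step 1: x' = [-7325594/12568867, -5343642/12568867], P' = [5249460/12568867 -1574838/12568867; -1574838/12568867 8486223/25137734]

step 0: x̄ = F·x = [-7, 0]
step 0: P̄ = F·P·Fᵀ + Q = [35 0; 0 3]
step 0: y = z − H·x̄ = [-22, -4]
step 0: S = H·P̄·Hᵀ + R = [319 105; 105 65]
step 0: K = P̄·Hᵀ·S⁻¹ = [-315/971 -14/971; 189/1942 -2871/9710]
step 0: x' = x̄ + K·y = [189/971, -4653/4855]
step 0: P' = (I − K·H)·P̄ = [420/971 -126/971; -126/971 3291/9710]
step 1: x̄ = F·x = [7488/4855, 0]
step 1: P̄ = F·P·Fᵀ + Q = [87491/9710 0; 0 3]
step 1: y = z − H·x̄ = [32174/4855, 17198/4855]
step 1: S = H·P̄·Hᵀ + R = [826259/9710 262473/9710; 262473/9710 378791/9710]
step 1: K = P̄·Hᵀ·S⁻¹ = [-3937095/12568867 -174982/12568867; 2362257/25137734 -7436331/25137734]
step 1: x' = x̄ + K·y = [-7325594/12568867, -5343642/12568867]
step 1: P' = (I − K·H)·P̄ = [5249460/12568867 -1574838/12568867; -1574838/12568867 8486223/25137734]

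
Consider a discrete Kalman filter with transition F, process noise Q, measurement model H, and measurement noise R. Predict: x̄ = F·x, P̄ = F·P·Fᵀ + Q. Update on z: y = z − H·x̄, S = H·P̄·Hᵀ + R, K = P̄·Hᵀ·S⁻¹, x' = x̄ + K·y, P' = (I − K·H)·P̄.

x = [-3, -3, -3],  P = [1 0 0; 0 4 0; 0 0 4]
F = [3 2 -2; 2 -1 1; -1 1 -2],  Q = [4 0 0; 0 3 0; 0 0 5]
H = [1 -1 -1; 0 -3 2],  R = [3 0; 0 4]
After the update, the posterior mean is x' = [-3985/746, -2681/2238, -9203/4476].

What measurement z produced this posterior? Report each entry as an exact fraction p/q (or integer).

x̄ = F·x = [-9, -6, 6]
P̄ = F·P·Fᵀ + Q = [45 -10 21; -10 15 -14; 21 -14 26]
S = H·P̄·Hᵀ + R = [39 51; 51 411]
K = P̄·Hᵀ·S⁻¹ = [1717/2238 179/2238; -133/2238 -127/746; -365/4476 1069/4476]
x' − x̄ = [2729/746, 10747/2238, -36059/4476] = K·y
y = (KᵀK)⁻¹·Kᵀ·(x' − x̄) = [8, -31]
z = y + H·x̄ = [8, -31] + [-9, 30] = [-1, -1]

z = [-1, -1]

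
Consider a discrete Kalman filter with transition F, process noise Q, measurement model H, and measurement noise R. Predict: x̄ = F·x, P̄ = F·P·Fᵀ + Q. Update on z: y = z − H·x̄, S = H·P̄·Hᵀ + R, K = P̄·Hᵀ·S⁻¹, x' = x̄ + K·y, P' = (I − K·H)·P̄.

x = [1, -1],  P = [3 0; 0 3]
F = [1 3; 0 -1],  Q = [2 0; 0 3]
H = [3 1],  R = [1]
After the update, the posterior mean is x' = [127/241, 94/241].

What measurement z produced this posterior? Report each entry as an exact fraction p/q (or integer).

x̄ = F·x = [-2, 1]
P̄ = F·P·Fᵀ + Q = [32 -9; -9 6]
S = H·P̄·Hᵀ + R = [241]
K = P̄·Hᵀ·S⁻¹ = [87/241; -21/241]
x' − x̄ = [609/241, -147/241] = K·y
y = (KᵀK)⁻¹·Kᵀ·(x' − x̄) = [7]
z = y + H·x̄ = [7] + [-5] = [2]

z = [2]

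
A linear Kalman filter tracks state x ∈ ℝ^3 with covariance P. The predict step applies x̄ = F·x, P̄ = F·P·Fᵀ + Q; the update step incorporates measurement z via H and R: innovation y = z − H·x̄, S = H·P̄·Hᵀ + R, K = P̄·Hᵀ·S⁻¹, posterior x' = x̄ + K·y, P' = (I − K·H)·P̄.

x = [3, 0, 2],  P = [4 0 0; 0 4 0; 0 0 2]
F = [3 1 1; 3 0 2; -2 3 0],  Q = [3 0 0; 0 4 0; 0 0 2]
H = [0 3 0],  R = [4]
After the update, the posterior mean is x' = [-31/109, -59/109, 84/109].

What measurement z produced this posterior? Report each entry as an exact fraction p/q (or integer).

x̄ = F·x = [11, 13, -6]
P̄ = F·P·Fᵀ + Q = [45 40 -12; 40 48 -24; -12 -24 54]
S = H·P̄·Hᵀ + R = [436]
K = P̄·Hᵀ·S⁻¹ = [30/109; 36/109; -18/109]
x' − x̄ = [-1230/109, -1476/109, 738/109] = K·y
y = (KᵀK)⁻¹·Kᵀ·(x' − x̄) = [-41]
z = y + H·x̄ = [-41] + [39] = [-2]

z = [-2]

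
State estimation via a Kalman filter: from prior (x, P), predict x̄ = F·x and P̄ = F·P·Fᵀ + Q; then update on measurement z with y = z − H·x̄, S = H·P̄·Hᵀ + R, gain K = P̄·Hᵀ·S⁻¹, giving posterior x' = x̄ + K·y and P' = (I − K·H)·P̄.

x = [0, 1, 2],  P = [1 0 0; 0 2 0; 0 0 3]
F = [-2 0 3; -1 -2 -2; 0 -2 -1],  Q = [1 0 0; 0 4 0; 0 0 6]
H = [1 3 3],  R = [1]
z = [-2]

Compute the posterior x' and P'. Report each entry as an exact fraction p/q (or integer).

x' = [2132/513, -856/513, -68/171]
P' = [14567/513 -3865/513 -335/171; -3865/513 2624/513 -434/171; -335/171 -434/171 185/57]

x̄ = F·x = [6, -6, -4]
P̄ = F·P·Fᵀ + Q = [32 -16 -9; -16 25 14; -9 14 17]
y = z − H·x̄ = [22]
S = H·P̄·Hᵀ + R = [513]
K = P̄·Hᵀ·S⁻¹ = [-43/513; 101/513; 28/171]
x' = x̄ + K·y = [2132/513, -856/513, -68/171]
P' = (I − K·H)·P̄ = [14567/513 -3865/513 -335/171; -3865/513 2624/513 -434/171; -335/171 -434/171 185/57]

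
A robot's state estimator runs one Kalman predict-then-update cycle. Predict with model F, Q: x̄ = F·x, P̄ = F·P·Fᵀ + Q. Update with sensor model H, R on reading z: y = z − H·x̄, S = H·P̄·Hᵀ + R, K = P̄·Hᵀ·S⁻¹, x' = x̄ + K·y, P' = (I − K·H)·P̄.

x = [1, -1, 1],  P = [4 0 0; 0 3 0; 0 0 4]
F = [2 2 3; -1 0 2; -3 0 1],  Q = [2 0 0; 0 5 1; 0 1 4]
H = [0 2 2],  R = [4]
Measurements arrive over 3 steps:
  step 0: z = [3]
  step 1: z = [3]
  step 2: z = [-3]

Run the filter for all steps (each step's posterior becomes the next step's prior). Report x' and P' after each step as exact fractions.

step 0: x̄ = F·x = [3, 1, -2]
step 0: P̄ = F·P·Fᵀ + Q = [66 16 -12; 16 25 21; -12 21 44]
step 0: y = z − H·x̄ = [5]
step 0: S = H·P̄·Hᵀ + R = [448]
step 0: K = P̄·Hᵀ·S⁻¹ = [1/56; 23/112; 65/224]
step 0: x' = x̄ + K·y = [173/56, 227/112, -123/224]
step 0: P' = (I − K·H)·P̄ = [461/7 201/14 -401/28; 201/14 171/28 -319/56; -401/28 -319/56 703/112]
step 1: x̄ = F·x = [1923/224, -67/16, -2199/224]
step 1: P̄ = F·P·Fᵀ + Q = [24751/112 -1279/8 -41843/112; -1279/8 613/4 2491/8; -41843/112 2491/8 77159/112]
step 1: y = z − H·x̄ = [3473/112]
step 1: S = H·P̄·Hᵀ + R = [164183/28]
step 1: K = P̄·Hᵀ·S⁻¹ = [-59749/328366; 26019/164183; 112033/328366]
step 1: x' = x̄ + K·y = [966211/328366, 119305/164183, 125233/164183]
step 1: P' = (I − K·H)·P̄ = [4408486/164183 1512122/164183 -1571871/164183; 1512122/164183 982889/164183 -930851/164183; -1571871/164183 -930851/164183 1042884/164183]
step 2: x̄ = F·x = [1580520/164183, -465279/328366, -2648167/328366]
step 2: P̄ = F·P·Fᵀ + Q = [13344134/164183 -10879187/164183 -23253601/164183; -10879187/164183 15688421/164183 26478506/164183; -23253601/164183 26478506/164183 50807216/164183]
step 2: y = z − H·x̄ = [2620897/164183]
step 2: S = H·P̄·Hᵀ + R = [478467328/164183]
step 2: K = P̄·Hᵀ·S⁻¹ = [-8533197/59808416; 42166927/239233664; 38642861/119616832]
step 2: x' = x̄ + K·y = [439532517/59808416, 334139177/239233664, -347805285/119616832]
step 2: P' = (I − K·H)·P̄ = [164121673/7476052 210041381/29904208 -109287289/14952104; 210041381/29904208 600241721/119616832 -279037397/59808416; -109287289/14952104 -279037397/59808416 158840129/29904208]

step 0: x' = [173/56, 227/112, -123/224], P' = [461/7 201/14 -401/28; 201/14 171/28 -319/56; -401/28 -319/56 703/112]
step 1: x' = [966211/328366, 119305/164183, 125233/164183], P' = [4408486/164183 1512122/164183 -1571871/164183; 1512122/164183 982889/164183 -930851/164183; -1571871/164183 -930851/164183 1042884/164183]
step 2: x' = [439532517/59808416, 334139177/239233664, -347805285/119616832], P' = [164121673/7476052 210041381/29904208 -109287289/14952104; 210041381/29904208 600241721/119616832 -279037397/59808416; -109287289/14952104 -279037397/59808416 158840129/29904208]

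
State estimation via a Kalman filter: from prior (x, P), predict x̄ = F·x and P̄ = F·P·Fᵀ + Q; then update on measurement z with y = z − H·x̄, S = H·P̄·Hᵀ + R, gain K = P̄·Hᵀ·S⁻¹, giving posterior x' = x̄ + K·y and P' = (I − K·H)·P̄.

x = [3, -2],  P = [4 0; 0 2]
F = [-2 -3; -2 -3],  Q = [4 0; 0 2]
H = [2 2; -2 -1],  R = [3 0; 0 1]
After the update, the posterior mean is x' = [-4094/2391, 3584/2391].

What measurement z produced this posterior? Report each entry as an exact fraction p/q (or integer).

x̄ = F·x = [0, 0]
P̄ = F·P·Fᵀ + Q = [38 34; 34 36]
S = H·P̄·Hᵀ + R = [571 -428; -428 325]
K = P̄·Hᵀ·S⁻¹ = [-280/2391 -1178/2391; 988/2391 536/2391]
x' − x̄ = [-4094/2391, 3584/2391] = K·y
y = (KᵀK)⁻¹·Kᵀ·(x' − x̄) = [2, 3]
z = y + H·x̄ = [2, 3] + [0, 0] = [2, 3]

z = [2, 3]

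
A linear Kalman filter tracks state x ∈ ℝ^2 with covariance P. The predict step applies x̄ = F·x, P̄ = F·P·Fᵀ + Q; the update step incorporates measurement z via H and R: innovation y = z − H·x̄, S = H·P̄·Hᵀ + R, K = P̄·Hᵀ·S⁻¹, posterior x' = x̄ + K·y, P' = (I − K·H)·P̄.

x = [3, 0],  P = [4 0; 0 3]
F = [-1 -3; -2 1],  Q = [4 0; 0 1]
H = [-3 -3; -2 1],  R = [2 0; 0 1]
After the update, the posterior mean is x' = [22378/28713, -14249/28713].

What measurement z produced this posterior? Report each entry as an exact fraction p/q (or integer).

z = [-1, -2]

x̄ = F·x = [-3, -6]
P̄ = F·P·Fᵀ + Q = [35 -1; -1 20]
S = H·P̄·Hᵀ + R = [479 147; 147 165]
K = P̄·Hᵀ·S⁻¹ = [-2131/19142 -19015/57426; -4213/19142 18917/57426]
x' − x̄ = [108517/28713, 158029/28713] = K·y
y = (KᵀK)⁻¹·Kᵀ·(x' − x̄) = [-28, -2]
z = y + H·x̄ = [-28, -2] + [27, 0] = [-1, -2]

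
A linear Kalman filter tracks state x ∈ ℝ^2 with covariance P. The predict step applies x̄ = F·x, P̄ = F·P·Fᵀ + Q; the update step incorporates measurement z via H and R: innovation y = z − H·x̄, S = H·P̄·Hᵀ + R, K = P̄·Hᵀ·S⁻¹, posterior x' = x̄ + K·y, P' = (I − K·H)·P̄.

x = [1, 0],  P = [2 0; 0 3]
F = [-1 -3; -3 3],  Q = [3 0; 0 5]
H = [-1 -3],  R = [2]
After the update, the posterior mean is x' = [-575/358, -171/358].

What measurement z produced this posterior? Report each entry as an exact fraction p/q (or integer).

x̄ = F·x = [-1, -3]
P̄ = F·P·Fᵀ + Q = [32 -21; -21 50]
S = H·P̄·Hᵀ + R = [358]
K = P̄·Hᵀ·S⁻¹ = [31/358; -129/358]
x' − x̄ = [-217/358, 903/358] = K·y
y = (KᵀK)⁻¹·Kᵀ·(x' − x̄) = [-7]
z = y + H·x̄ = [-7] + [10] = [3]

z = [3]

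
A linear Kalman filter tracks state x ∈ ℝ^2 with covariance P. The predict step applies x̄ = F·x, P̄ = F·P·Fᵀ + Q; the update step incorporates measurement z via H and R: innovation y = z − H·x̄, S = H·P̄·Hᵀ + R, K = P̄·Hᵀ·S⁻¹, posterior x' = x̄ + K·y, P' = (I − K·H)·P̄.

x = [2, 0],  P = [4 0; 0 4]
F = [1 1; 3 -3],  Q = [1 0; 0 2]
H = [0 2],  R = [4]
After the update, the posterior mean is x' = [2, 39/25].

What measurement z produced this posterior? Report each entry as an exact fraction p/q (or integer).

z = [3]

x̄ = F·x = [2, 6]
P̄ = F·P·Fᵀ + Q = [9 0; 0 74]
S = H·P̄·Hᵀ + R = [300]
K = P̄·Hᵀ·S⁻¹ = [0; 37/75]
x' − x̄ = [0, -111/25] = K·y
y = (KᵀK)⁻¹·Kᵀ·(x' − x̄) = [-9]
z = y + H·x̄ = [-9] + [12] = [3]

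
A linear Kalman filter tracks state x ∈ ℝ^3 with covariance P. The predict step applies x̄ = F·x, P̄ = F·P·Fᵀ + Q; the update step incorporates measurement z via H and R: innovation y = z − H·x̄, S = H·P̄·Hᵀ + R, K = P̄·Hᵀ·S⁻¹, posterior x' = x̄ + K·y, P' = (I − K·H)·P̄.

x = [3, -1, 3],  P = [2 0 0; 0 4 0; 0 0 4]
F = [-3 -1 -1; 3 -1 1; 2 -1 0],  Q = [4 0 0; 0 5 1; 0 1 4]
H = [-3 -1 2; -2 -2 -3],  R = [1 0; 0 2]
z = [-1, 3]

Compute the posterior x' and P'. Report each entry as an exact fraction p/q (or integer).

x̄ = F·x = [-11, 13, 7]
P̄ = F·P·Fᵀ + Q = [30 -18 -8; -18 31 17; -8 17 16]
y = z − H·x̄ = [-35, 28]
S = H·P̄·Hᵀ + R = [286 -55; -55 354]
K = P̄·Hᵀ·S⁻¹ = [-2832/8929 -440/8929; 15943/98219 -1717/8929; 10176/98219 -1521/8929]
x' = x̄ + K·y = [-11419/8929, 190006/98219, -137095/98219]
P' = (I − K·H)·P̄ = [18654/8929 -33178/8929 9976/8929; -33178/8929 681739/98219 -198596/98219; 9976/8929 -198596/98219 70394/98219]

x' = [-11419/8929, 190006/98219, -137095/98219]
P' = [18654/8929 -33178/8929 9976/8929; -33178/8929 681739/98219 -198596/98219; 9976/8929 -198596/98219 70394/98219]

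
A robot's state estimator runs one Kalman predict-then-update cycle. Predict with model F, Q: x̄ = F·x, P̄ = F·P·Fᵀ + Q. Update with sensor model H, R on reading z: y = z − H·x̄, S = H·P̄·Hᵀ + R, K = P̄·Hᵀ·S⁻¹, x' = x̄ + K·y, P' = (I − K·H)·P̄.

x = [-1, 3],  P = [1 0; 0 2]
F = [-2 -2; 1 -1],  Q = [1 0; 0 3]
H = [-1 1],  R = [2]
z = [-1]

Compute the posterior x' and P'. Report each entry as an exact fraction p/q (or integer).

x̄ = F·x = [-4, -4]
P̄ = F·P·Fᵀ + Q = [13 2; 2 6]
y = z − H·x̄ = [-1]
S = H·P̄·Hᵀ + R = [17]
K = P̄·Hᵀ·S⁻¹ = [-11/17; 4/17]
x' = x̄ + K·y = [-57/17, -72/17]
P' = (I − K·H)·P̄ = [100/17 78/17; 78/17 86/17]

x' = [-57/17, -72/17]
P' = [100/17 78/17; 78/17 86/17]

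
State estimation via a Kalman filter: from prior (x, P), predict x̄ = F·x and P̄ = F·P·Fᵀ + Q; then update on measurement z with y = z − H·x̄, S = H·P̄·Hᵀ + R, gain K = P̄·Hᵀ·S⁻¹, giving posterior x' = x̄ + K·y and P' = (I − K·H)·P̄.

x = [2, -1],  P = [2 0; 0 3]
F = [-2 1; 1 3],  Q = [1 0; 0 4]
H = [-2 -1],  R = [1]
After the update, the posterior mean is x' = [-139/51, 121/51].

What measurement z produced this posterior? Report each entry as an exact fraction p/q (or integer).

z = [3]

x̄ = F·x = [-5, -1]
P̄ = F·P·Fᵀ + Q = [12 5; 5 33]
S = H·P̄·Hᵀ + R = [102]
K = P̄·Hᵀ·S⁻¹ = [-29/102; -43/102]
x' − x̄ = [116/51, 172/51] = K·y
y = (KᵀK)⁻¹·Kᵀ·(x' − x̄) = [-8]
z = y + H·x̄ = [-8] + [11] = [3]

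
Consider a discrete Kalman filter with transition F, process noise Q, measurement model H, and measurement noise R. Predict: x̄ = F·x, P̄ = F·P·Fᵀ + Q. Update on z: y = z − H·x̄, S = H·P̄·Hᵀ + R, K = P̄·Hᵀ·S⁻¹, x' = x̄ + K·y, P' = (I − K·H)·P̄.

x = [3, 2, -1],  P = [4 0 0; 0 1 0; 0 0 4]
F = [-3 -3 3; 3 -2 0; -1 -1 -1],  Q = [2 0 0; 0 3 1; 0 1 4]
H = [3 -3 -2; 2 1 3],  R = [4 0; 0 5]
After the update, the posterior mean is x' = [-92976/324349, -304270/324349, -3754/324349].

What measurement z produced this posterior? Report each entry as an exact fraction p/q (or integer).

x̄ = F·x = [-18, 5, -4]
P̄ = F·P·Fᵀ + Q = [83 -30 3; -30 43 -9; 3 -9 13]
S = H·P̄·Hᵀ + R = [1586 495; 495 359]
K = P̄·Hᵀ·S⁻¹ = [47772/324349 65135/324349; -50379/324349 29711/324349; -14230/324349 52146/324349]
x' − x̄ = [5745306/324349, -1926015/324349, 1293642/324349] = K·y
y = (KᵀK)⁻¹·Kᵀ·(x' − x̄) = [63, 42]
z = y + H·x̄ = [63, 42] + [-61, -43] = [2, -1]

z = [2, -1]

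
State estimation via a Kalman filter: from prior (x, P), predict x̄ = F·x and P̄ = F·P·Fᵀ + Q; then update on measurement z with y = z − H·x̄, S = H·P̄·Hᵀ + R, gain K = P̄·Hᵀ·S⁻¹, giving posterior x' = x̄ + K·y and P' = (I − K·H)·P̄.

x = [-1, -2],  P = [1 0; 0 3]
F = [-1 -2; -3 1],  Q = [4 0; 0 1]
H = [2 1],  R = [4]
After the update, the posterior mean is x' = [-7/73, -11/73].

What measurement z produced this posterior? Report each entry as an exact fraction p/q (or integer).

x̄ = F·x = [5, 1]
P̄ = F·P·Fᵀ + Q = [17 -3; -3 13]
S = H·P̄·Hᵀ + R = [73]
K = P̄·Hᵀ·S⁻¹ = [31/73; 7/73]
x' − x̄ = [-372/73, -84/73] = K·y
y = (KᵀK)⁻¹·Kᵀ·(x' − x̄) = [-12]
z = y + H·x̄ = [-12] + [11] = [-1]

z = [-1]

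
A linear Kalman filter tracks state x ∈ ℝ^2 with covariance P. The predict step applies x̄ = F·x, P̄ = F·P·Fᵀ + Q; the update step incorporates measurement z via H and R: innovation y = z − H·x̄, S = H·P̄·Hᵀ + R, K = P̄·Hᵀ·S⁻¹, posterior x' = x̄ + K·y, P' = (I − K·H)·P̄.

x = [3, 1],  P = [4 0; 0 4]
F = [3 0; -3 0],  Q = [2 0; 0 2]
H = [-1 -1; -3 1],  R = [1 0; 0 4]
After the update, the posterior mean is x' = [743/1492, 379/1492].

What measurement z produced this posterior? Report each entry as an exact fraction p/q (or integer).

z = [-1, -1]

x̄ = F·x = [9, -9]
P̄ = F·P·Fᵀ + Q = [38 -36; -36 38]
S = H·P̄·Hᵀ + R = [5 4; 4 600]
K = P̄·Hᵀ·S⁻¹ = [-75/373 -371/1492; -223/373 369/1492]
x' − x̄ = [-12685/1492, 13807/1492] = K·y
y = (KᵀK)⁻¹·Kᵀ·(x' − x̄) = [-1, 35]
z = y + H·x̄ = [-1, 35] + [0, -36] = [-1, -1]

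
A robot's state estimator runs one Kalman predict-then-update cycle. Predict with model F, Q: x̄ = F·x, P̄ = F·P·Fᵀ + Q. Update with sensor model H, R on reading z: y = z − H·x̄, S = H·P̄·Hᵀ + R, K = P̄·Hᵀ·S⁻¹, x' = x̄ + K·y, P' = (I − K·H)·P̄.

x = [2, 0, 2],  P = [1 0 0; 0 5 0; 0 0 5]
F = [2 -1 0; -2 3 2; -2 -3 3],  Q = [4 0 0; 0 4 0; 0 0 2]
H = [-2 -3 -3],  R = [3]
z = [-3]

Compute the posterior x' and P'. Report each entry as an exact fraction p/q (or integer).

x̄ = F·x = [4, 0, 2]
P̄ = F·P·Fᵀ + Q = [13 -19 11; -19 73 -11; 11 -11 96]
y = z − H·x̄ = [11]
S = H·P̄·Hᵀ + R = [1282]
K = P̄·Hᵀ·S⁻¹ = [-1/641; -74/641; -277/1282]
x' = x̄ + K·y = [2553/641, -814/641, -483/1282]
P' = (I − K·H)·P̄ = [8331/641 -12327/641 6774/641; -12327/641 35841/641 -27549/641; 6774/641 -27549/641 46343/1282]

x' = [2553/641, -814/641, -483/1282]
P' = [8331/641 -12327/641 6774/641; -12327/641 35841/641 -27549/641; 6774/641 -27549/641 46343/1282]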